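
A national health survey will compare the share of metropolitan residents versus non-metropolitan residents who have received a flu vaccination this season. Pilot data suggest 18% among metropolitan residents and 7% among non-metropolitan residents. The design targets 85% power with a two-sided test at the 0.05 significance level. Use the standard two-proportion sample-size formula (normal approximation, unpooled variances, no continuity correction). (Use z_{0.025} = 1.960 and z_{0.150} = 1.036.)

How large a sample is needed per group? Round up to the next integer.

n = (z_{α/2} + z_β)² · [p₁(1−p₁) + p₂(1−p₂)] / (p₁ − p₂)²
  = (1.960 + 1.036)² · (0.18·0.82 + 0.07·0.93) / (0.11)²
  = (2.996)² · (0.1476 + 0.0651) / 0.0121
  = 8.9760 · 0.2127 / 0.0121
  = 157.79
Round up → n = 158 per group.

n = 158 per group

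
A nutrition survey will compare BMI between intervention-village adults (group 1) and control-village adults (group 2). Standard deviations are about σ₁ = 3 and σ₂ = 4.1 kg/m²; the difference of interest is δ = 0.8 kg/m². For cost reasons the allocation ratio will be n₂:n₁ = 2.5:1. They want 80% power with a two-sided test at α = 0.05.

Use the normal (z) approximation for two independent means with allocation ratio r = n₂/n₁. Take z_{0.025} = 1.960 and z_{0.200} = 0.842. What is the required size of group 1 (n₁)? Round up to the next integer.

n₁ = 193

n₁ = (z_{α/2} + z_β)² · (σ₁² + σ₂²/r) / δ²
   = (1.960 + 0.842)² · (3² + 4.1²/2.5) / 0.8²
   = 7.8512 · (9 + 6.724) / 0.64
   = 7.8512 · 15.724 / 0.64
   = 192.89
Round up → n₁ = 193; n₂ = r·n₁ = 2.5 × 193 = 483.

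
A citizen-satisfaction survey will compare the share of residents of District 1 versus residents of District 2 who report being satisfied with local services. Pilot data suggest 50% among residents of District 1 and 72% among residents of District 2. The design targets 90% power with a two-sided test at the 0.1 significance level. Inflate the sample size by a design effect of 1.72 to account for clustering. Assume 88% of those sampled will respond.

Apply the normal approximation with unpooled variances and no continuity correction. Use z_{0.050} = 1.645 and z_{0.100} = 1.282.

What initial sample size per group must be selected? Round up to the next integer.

n = 157 per group

n = (z_{α/2} + z_β)² · [p₁(1−p₁) + p₂(1−p₂)] / (p₁ − p₂)²
  = (1.645 + 1.282)² · (0.50·0.50 + 0.72·0.28) / (-0.22)²
  = (2.927)² · (0.2500 + 0.2016) / 0.0484
  = 8.5673 · 0.4516 / 0.0484
  = 79.94
Design effect: 1.72 × 79.94 = 137.49.
Adjust for 88% response: 137.49 / 0.88 = 156.24.
Round up → n = 157 per group.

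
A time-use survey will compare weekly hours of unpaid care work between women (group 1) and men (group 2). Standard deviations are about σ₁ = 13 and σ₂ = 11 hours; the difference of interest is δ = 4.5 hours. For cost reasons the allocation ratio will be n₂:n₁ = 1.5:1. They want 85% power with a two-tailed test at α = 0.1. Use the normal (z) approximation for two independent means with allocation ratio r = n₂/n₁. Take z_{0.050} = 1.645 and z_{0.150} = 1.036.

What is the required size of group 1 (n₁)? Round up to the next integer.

n₁ = 89

n₁ = (z_{α/2} + z_β)² · (σ₁² + σ₂²/r) / δ²
   = (1.645 + 1.036)² · (13² + 11²/1.5) / 4.5²
   = 7.1878 · (169 + 80.6667) / 20.25
   = 7.1878 · 249.6667 / 20.25
   = 88.62
Round up → n₁ = 89; n₂ = r·n₁ = 1.5 × 89 = 134.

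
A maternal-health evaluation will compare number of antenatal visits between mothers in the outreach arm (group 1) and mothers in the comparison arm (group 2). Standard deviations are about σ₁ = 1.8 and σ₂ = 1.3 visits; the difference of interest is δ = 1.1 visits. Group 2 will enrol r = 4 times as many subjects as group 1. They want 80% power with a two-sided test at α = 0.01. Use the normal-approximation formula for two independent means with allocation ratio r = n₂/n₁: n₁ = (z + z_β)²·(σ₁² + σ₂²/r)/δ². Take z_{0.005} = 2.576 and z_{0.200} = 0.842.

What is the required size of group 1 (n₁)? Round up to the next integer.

n₁ = 36

n₁ = (z_{α/2} + z_β)² · (σ₁² + σ₂²/r) / δ²
   = (2.576 + 0.842)² · (1.8² + 1.3²/4) / 1.1²
   = 11.6827 · (3.24 + 0.4225) / 1.21
   = 11.6827 · 3.6625 / 1.21
   = 35.36
Round up → n₁ = 36; n₂ = r·n₁ = 4 × 36 = 144.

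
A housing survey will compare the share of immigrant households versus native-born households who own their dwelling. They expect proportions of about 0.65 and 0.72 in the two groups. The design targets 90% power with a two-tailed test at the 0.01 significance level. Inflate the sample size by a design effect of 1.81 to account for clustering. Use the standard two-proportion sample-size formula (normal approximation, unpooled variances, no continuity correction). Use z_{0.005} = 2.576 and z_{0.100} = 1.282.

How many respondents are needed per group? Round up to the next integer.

n = (z_{α/2} + z_β)² · [p₁(1−p₁) + p₂(1−p₂)] / (p₁ − p₂)²
  = (2.576 + 1.282)² · (0.65·0.35 + 0.72·0.28) / (-0.07)²
  = (3.858)² · (0.2275 + 0.2016) / 0.0049
  = 14.8842 · 0.4291 / 0.0049
  = 1303.43
Design effect: 1.81 × 1303.43 = 2359.20.
Round up → n = 2360 per group.

n = 2360 per group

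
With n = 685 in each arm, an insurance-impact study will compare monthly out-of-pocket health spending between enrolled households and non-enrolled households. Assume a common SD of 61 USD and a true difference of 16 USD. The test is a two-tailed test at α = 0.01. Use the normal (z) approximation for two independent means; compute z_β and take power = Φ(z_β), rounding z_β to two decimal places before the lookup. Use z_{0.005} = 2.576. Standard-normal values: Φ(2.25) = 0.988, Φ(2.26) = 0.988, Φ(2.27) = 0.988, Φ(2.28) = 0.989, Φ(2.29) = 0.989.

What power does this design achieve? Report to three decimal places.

z_β = δ·√(n/(σ₁²+σ₂²)) − z_{α/2}
    = 16 · √(685/7442) − 2.576
    = 16 · 0.30339 − 2.576
    = 4.8542 − 2.576 = 2.2782 → 2.28
Power = Φ(2.28) = 0.989.

Power ≈ 0.989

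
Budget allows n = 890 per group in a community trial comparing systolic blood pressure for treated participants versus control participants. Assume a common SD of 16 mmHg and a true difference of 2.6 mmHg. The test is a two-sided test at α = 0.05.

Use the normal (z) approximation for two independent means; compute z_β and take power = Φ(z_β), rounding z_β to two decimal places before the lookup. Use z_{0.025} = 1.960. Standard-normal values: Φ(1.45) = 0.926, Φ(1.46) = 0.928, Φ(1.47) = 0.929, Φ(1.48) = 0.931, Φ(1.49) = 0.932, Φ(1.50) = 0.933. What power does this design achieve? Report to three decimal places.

Power ≈ 0.929

z_β = δ·√(n/(σ₁²+σ₂²)) − z_{α/2}
    = 2.6 · √(890/512) − 1.960
    = 2.6 · 1.31844 − 1.960
    = 3.4279 − 1.960 = 1.4679 → 1.47
Power = Φ(1.47) = 0.929.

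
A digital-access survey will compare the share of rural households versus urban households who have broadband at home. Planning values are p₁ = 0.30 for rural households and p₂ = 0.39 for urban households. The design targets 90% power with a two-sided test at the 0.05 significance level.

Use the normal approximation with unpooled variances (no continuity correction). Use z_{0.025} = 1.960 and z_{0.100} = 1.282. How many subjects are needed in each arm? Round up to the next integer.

n = 582 per group

n = (z_{α/2} + z_β)² · [p₁(1−p₁) + p₂(1−p₂)] / (p₁ − p₂)²
  = (1.960 + 1.282)² · (0.30·0.70 + 0.39·0.61) / (-0.09)²
  = (3.242)² · (0.2100 + 0.2379) / 0.0081
  = 10.5106 · 0.4479 / 0.0081
  = 581.20
Round up → n = 582 per group.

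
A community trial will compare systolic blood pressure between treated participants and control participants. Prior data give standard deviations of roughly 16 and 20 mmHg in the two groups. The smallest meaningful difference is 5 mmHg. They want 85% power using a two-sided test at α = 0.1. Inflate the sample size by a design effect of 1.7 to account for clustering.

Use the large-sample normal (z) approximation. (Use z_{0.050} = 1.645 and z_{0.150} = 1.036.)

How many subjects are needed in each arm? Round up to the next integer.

n = (z_{α/2} + z_β)² · (σ₁² + σ₂²) / δ²
  = (1.645 + 1.036)² · (16² + 20² = 656) / 5²
  = 7.1878 · 656 / 25
  = 188.61
Design effect: 1.7 × 188.61 = 320.63.
Round up → n = 321 per group.

n = 321 per group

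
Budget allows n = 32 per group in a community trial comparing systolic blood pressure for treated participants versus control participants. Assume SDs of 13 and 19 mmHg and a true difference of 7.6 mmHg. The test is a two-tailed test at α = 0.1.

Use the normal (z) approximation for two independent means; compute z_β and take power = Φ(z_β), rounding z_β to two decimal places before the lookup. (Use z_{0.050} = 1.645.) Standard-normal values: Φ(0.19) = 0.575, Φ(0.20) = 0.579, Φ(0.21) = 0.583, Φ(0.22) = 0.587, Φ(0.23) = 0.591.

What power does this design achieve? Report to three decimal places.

Power ≈ 0.587

z_β = δ·√(n/(σ₁²+σ₂²)) − z_{α/2}
    = 7.6 · √(32/530) − 1.645
    = 7.6 · 0.24572 − 1.645
    = 1.8675 − 1.645 = 0.2225 → 0.22
Power = Φ(0.22) = 0.587.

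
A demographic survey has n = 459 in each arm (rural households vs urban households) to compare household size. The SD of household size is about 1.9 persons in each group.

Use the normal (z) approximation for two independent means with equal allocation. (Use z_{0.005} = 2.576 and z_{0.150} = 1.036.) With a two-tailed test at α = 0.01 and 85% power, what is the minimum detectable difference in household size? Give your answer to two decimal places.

Minimum detectable difference ≈ 0.45 persons

δ = (z_{α/2} + z_β) · √((σ₁²+σ₂²)/n)
  = (2.576 + 1.036) · √(7.22/459)
  = 3.612 · √0.01573
  = 3.612 · 0.1254
  = 0.4530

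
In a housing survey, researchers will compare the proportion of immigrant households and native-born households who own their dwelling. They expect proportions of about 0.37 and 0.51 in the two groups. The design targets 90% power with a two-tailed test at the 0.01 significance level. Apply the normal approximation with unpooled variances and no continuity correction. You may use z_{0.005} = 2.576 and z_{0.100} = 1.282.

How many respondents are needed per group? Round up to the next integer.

n = (z_{α/2} + z_β)² · [p₁(1−p₁) + p₂(1−p₂)] / (p₁ − p₂)²
  = (2.576 + 1.282)² · (0.37·0.63 + 0.51·0.49) / (-0.14)²
  = (3.858)² · (0.2331 + 0.2499) / 0.0196
  = 14.8842 · 0.4830 / 0.0196
  = 366.79
Round up → n = 367 per group.

n = 367 per group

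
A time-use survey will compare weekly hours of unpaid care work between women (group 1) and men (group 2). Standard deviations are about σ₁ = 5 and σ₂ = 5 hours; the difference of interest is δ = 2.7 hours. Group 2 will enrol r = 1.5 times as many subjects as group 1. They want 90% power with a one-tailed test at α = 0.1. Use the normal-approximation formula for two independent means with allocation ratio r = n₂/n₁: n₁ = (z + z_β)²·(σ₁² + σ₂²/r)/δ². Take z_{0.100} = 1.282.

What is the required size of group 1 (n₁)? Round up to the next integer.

n₁ = 38

n₁ = (z_α + z_β)² · (σ₁² + σ₂²/r) / δ²
   = (1.282 + 1.282)² · (5² + 5²/1.5) / 2.7²
   = 6.5741 · (25 + 16.6667) / 7.29
   = 6.5741 · 41.6667 / 7.29
   = 37.57
Round up → n₁ = 38; n₂ = r·n₁ = 1.5 × 38 = 57.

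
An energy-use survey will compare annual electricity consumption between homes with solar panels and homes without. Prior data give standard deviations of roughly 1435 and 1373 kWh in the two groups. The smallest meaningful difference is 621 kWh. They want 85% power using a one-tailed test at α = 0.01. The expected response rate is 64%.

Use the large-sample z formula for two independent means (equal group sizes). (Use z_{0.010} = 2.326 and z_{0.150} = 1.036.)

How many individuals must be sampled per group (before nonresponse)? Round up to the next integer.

n = (z_α + z_β)² · (σ₁² + σ₂²) / δ²
  = (2.326 + 1.036)² · (1435² + 1373² = 3944354) / 621²
  = 11.3030 · 3944354 / 385641
  = 115.61
Adjust for 64% response: 115.61 / 0.64 = 180.64.
Round up → n = 181 per group.

n = 181 per group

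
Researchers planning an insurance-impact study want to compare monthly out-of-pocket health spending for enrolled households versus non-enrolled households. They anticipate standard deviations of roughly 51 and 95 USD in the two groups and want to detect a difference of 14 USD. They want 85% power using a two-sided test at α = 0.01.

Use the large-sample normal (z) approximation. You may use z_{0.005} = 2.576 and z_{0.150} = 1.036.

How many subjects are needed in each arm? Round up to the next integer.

n = (z_{α/2} + z_β)² · (σ₁² + σ₂²) / δ²
  = (2.576 + 1.036)² · (51² + 95² = 11626) / 14²
  = 13.0465 · 11626 / 196
  = 773.87
Round up → n = 774 per group.

n = 774 per group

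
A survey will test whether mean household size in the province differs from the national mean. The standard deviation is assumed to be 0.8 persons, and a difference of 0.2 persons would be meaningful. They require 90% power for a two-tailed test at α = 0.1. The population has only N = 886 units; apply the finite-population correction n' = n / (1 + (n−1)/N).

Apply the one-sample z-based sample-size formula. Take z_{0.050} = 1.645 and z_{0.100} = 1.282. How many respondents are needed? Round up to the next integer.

n = (z_{α/2} + z_β)² · σ² / δ²
  = (1.645 + 1.282)² · 0.8² / 0.2²
  = 8.5673 · 0.64 / 0.04
  = 137.08
Finite-population correction (N = 886): 137.08 / (1 + (137.08 − 1)/886) = 118.83.
Round up → n = 119.

n = 119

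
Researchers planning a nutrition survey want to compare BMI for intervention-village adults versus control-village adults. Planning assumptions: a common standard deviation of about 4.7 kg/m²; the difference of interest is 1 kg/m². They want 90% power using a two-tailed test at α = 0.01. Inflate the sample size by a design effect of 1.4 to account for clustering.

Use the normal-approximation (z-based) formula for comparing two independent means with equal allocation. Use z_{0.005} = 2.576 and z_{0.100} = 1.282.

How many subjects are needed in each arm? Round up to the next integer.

n = 921 per group

n = (z_{α/2} + z_β)² · (σ₁² + σ₂²) / δ²
  = (2.576 + 1.282)² · (2·4.7² = 44.18) / 1²
  = 14.8842 · 44.18 / 1
  = 657.58
Design effect: 1.4 × 657.58 = 920.62.
Round up → n = 921 per group.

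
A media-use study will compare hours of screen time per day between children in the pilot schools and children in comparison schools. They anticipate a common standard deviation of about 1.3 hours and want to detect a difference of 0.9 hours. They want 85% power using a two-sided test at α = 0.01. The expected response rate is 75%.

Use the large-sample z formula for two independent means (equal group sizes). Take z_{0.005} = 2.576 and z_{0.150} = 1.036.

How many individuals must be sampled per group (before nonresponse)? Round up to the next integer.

n = (z_{α/2} + z_β)² · (σ₁² + σ₂²) / δ²
  = (2.576 + 1.036)² · (2·1.3² = 3.38) / 0.9²
  = 13.0465 · 3.38 / 0.81
  = 54.44
Adjust for 75% response: 54.44 / 0.75 = 72.59.
Round up → n = 73 per group.

n = 73 per group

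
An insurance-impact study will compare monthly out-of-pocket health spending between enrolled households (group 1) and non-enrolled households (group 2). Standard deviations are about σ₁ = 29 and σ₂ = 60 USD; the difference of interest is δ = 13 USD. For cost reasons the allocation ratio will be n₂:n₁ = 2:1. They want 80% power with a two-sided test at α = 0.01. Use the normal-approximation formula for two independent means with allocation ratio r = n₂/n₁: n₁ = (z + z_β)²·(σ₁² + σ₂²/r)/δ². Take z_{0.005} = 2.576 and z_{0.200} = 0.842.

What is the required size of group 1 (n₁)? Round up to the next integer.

n₁ = (z_{α/2} + z_β)² · (σ₁² + σ₂²/r) / δ²
   = (2.576 + 0.842)² · (29² + 60²/2) / 13²
   = 11.6827 · (841 + 1800) / 169
   = 11.6827 · 2641 / 169
   = 182.57
Round up → n₁ = 183; n₂ = r·n₁ = 2 × 183 = 366.

n₁ = 183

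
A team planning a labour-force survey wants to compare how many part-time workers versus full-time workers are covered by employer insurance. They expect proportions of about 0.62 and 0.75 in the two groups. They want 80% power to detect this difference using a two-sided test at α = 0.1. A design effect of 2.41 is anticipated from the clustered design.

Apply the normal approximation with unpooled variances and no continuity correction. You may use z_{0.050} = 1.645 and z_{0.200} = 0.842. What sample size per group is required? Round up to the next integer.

n = 374 per group

n = (z_{α/2} + z_β)² · [p₁(1−p₁) + p₂(1−p₂)] / (p₁ − p₂)²
  = (1.645 + 0.842)² · (0.62·0.38 + 0.75·0.25) / (-0.13)²
  = (2.487)² · (0.2356 + 0.1875) / 0.0169
  = 6.1852 · 0.4231 / 0.0169
  = 154.85
Design effect: 2.41 × 154.85 = 373.19.
Round up → n = 374 per group.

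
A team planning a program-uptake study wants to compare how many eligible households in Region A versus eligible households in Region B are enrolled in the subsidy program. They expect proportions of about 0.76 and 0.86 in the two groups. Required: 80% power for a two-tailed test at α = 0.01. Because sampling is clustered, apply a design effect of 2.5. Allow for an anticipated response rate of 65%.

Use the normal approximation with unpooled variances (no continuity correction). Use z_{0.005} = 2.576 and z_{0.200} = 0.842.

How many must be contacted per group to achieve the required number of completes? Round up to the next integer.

n = 1361 per group

n = (z_{α/2} + z_β)² · [p₁(1−p₁) + p₂(1−p₂)] / (p₁ − p₂)²
  = (2.576 + 0.842)² · (0.76·0.24 + 0.86·0.14) / (-0.10)²
  = (3.418)² · (0.1824 + 0.1204) / 0.0100
  = 11.6827 · 0.3028 / 0.0100
  = 353.75
Design effect: 2.5 × 353.75 = 884.38.
Adjust for 65% response: 884.38 / 0.65 = 1360.59.
Round up → n = 1361 per group.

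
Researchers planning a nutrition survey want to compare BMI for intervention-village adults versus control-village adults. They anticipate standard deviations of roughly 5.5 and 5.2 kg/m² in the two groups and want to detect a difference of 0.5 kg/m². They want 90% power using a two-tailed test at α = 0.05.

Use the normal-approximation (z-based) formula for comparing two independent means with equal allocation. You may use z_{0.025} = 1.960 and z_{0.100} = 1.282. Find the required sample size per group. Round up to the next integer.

n = 2409 per group

n = (z_{α/2} + z_β)² · (σ₁² + σ₂²) / δ²
  = (1.960 + 1.282)² · (5.5² + 5.2² = 57.29) / 0.5²
  = 10.5106 · 57.29 / 0.25
  = 2408.60
Round up → n = 2409 per group.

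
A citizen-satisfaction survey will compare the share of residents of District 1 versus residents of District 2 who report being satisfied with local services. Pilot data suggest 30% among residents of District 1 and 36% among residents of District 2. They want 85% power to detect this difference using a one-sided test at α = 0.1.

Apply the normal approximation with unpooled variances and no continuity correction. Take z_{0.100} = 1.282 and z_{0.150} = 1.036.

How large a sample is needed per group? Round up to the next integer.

n = 658 per group

n = (z_α + z_β)² · [p₁(1−p₁) + p₂(1−p₂)] / (p₁ − p₂)²
  = (1.282 + 1.036)² · (0.30·0.70 + 0.36·0.64) / (-0.06)²
  = (2.318)² · (0.2100 + 0.2304) / 0.0036
  = 5.3731 · 0.4404 / 0.0036
  = 657.31
Round up → n = 658 per group.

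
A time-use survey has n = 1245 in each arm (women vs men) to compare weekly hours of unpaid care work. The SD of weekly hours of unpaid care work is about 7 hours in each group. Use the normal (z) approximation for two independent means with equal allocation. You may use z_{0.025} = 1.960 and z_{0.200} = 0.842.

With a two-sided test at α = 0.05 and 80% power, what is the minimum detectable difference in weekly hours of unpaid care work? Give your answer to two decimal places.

δ = (z_{α/2} + z_β) · √((σ₁²+σ₂²)/n)
  = (1.960 + 0.842) · √(98/1245)
  = 2.802 · √0.07871
  = 2.802 · 0.2806
  = 0.7861

Minimum detectable difference ≈ 0.79 hours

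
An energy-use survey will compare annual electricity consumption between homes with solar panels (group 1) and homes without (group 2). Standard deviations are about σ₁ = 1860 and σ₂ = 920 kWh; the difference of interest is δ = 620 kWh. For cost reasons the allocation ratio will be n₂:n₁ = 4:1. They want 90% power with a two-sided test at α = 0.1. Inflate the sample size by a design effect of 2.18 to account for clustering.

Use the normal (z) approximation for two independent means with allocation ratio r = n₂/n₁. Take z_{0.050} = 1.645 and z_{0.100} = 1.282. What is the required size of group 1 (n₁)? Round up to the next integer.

n₁ = 179

n₁ = (z_{α/2} + z_β)² · (σ₁² + σ₂²/r) / δ²
   = (1.645 + 1.282)² · (1860² + 920²/4) / 620²
   = 8.5673 · (3459600 + 211600) / 384400
   = 8.5673 · 3671200 / 384400
   = 81.82
Design effect: 2.18 × 81.82 = 178.37.
Round up → n₁ = 179; n₂ = r·n₁ = 4 × 179 = 716.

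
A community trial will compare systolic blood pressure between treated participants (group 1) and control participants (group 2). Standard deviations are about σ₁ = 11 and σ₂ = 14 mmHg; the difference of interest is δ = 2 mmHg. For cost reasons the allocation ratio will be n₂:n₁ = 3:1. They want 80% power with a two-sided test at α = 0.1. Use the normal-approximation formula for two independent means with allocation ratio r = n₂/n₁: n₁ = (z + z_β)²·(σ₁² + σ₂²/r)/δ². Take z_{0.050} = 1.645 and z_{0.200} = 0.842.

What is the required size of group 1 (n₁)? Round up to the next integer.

n₁ = (z_{α/2} + z_β)² · (σ₁² + σ₂²/r) / δ²
   = (1.645 + 0.842)² · (11² + 14²/3) / 2²
   = 6.1852 · (121 + 65.3333) / 4
   = 6.1852 · 186.3333 / 4
   = 288.13
Round up → n₁ = 289; n₂ = r·n₁ = 3 × 289 = 867.

n₁ = 289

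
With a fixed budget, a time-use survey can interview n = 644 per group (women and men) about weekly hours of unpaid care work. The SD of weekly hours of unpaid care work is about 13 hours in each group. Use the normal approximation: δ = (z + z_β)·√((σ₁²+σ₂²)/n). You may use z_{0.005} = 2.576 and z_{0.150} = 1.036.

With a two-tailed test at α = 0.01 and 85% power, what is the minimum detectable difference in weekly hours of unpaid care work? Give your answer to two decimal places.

Minimum detectable difference ≈ 2.62 hours

δ = (z_{α/2} + z_β) · √((σ₁²+σ₂²)/n)
  = (2.576 + 1.036) · √(338/644)
  = 3.612 · √0.52484
  = 3.612 · 0.7245
  = 2.6168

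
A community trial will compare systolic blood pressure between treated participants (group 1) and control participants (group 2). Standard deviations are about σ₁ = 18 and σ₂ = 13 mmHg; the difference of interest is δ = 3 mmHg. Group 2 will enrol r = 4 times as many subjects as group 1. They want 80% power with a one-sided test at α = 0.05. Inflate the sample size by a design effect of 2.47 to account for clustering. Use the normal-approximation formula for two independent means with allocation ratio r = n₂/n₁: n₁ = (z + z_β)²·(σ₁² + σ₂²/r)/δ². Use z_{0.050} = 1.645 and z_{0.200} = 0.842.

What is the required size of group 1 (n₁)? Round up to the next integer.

n₁ = (z_α + z_β)² · (σ₁² + σ₂²/r) / δ²
   = (1.645 + 0.842)² · (18² + 13²/4) / 3²
   = 6.1852 · (324 + 42.25) / 9
   = 6.1852 · 366.25 / 9
   = 251.70
Design effect: 2.47 × 251.70 = 621.70.
Round up → n₁ = 622; n₂ = r·n₁ = 4 × 622 = 2488.

n₁ = 622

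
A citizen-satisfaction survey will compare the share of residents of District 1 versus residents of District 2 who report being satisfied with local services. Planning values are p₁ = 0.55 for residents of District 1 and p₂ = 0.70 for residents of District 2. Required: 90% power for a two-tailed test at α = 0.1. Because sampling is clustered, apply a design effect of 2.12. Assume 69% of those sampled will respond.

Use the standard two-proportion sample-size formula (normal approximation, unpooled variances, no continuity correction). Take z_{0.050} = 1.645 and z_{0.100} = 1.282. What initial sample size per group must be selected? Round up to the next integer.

n = (z_{α/2} + z_β)² · [p₁(1−p₁) + p₂(1−p₂)] / (p₁ − p₂)²
  = (1.645 + 1.282)² · (0.55·0.45 + 0.70·0.30) / (-0.15)²
  = (2.927)² · (0.2475 + 0.2100) / 0.0225
  = 8.5673 · 0.4575 / 0.0225
  = 174.20
Design effect: 2.12 × 174.20 = 369.31.
Adjust for 69% response: 369.31 / 0.69 = 535.23.
Round up → n = 536 per group.

n = 536 per group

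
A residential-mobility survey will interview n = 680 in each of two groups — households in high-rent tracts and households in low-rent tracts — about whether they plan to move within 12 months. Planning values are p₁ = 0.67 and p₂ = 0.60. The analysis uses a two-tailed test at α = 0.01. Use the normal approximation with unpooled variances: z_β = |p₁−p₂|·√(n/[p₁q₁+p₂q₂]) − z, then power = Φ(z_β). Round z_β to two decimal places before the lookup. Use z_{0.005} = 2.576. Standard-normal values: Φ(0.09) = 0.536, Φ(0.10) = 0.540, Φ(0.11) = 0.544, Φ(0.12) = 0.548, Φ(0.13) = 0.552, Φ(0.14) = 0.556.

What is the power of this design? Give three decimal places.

Power ≈ 0.544

z_β = |p₁−p₂|·√(n/[p₁q₁+p₂q₂]) − z_{α/2}
    = 0.07 · √(680/0.4611) − 2.576
    = 0.07 · 38.4023 − 2.576
    = 2.6882 − 2.576 = 0.1122 → 0.11
Power = Φ(0.11) = 0.544.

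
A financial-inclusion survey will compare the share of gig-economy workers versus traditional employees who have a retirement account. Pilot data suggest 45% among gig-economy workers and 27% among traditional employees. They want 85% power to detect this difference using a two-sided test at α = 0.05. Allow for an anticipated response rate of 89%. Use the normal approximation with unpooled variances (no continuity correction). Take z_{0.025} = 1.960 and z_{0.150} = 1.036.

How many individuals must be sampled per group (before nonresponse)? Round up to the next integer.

n = 139 per group

n = (z_{α/2} + z_β)² · [p₁(1−p₁) + p₂(1−p₂)] / (p₁ − p₂)²
  = (1.960 + 1.036)² · (0.45·0.55 + 0.27·0.73) / (0.18)²
  = (2.996)² · (0.2475 + 0.1971) / 0.0324
  = 8.9760 · 0.4446 / 0.0324
  = 123.17
Adjust for 89% response: 123.17 / 0.89 = 138.39.
Round up → n = 139 per group.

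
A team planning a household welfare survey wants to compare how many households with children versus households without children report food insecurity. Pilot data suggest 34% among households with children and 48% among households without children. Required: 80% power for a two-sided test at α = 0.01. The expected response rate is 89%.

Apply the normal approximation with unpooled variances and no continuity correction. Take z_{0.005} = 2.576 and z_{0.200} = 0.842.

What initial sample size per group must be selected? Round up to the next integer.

n = (z_{α/2} + z_β)² · [p₁(1−p₁) + p₂(1−p₂)] / (p₁ − p₂)²
  = (2.576 + 0.842)² · (0.34·0.66 + 0.48·0.52) / (-0.14)²
  = (3.418)² · (0.2244 + 0.2496) / 0.0196
  = 11.6827 · 0.4740 / 0.0196
  = 282.53
Adjust for 89% response: 282.53 / 0.89 = 317.45.
Round up → n = 318 per group.

n = 318 per group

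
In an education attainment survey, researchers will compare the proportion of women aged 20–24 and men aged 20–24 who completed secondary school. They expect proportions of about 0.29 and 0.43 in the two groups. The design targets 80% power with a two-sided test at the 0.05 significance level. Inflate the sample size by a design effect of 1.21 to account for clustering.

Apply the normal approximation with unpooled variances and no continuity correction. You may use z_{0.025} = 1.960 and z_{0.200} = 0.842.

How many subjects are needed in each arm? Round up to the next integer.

n = (z_{α/2} + z_β)² · [p₁(1−p₁) + p₂(1−p₂)] / (p₁ − p₂)²
  = (1.960 + 0.842)² · (0.29·0.71 + 0.43·0.57) / (-0.14)²
  = (2.802)² · (0.2059 + 0.2451) / 0.0196
  = 7.8512 · 0.4510 / 0.0196
  = 180.66
Design effect: 1.21 × 180.66 = 218.60.
Round up → n = 219 per group.

n = 219 per group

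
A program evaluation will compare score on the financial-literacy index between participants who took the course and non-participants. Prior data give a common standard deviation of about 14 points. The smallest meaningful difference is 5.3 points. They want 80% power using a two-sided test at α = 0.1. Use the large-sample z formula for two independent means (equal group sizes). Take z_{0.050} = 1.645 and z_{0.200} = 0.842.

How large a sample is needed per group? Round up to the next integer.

n = 87 per group

n = (z_{α/2} + z_β)² · (σ₁² + σ₂²) / δ²
  = (1.645 + 0.842)² · (2·14² = 392) / 5.3²
  = 6.1852 · 392 / 28.09
  = 86.31
Round up → n = 87 per group.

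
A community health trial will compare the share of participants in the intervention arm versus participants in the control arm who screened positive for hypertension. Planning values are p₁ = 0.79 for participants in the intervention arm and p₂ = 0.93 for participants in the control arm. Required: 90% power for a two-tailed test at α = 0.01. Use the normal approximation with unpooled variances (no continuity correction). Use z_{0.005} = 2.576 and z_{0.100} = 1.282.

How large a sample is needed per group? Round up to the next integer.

n = 176 per group

n = (z_{α/2} + z_β)² · [p₁(1−p₁) + p₂(1−p₂)] / (p₁ − p₂)²
  = (2.576 + 1.282)² · (0.79·0.21 + 0.93·0.07) / (-0.14)²
  = (3.858)² · (0.1659 + 0.0651) / 0.0196
  = 14.8842 · 0.2310 / 0.0196
  = 175.42
Round up → n = 176 per group.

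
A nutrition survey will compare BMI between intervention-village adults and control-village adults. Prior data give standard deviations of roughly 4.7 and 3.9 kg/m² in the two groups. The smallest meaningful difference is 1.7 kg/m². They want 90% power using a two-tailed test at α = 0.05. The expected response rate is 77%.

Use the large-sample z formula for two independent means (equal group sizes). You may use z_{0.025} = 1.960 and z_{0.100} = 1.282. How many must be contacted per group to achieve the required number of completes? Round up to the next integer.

n = 177 per group

n = (z_{α/2} + z_β)² · (σ₁² + σ₂²) / δ²
  = (1.960 + 1.282)² · (4.7² + 3.9² = 37.3) / 1.7²
  = 10.5106 · 37.3 / 2.89
  = 135.66
Adjust for 77% response: 135.66 / 0.77 = 176.18.
Round up → n = 177 per group.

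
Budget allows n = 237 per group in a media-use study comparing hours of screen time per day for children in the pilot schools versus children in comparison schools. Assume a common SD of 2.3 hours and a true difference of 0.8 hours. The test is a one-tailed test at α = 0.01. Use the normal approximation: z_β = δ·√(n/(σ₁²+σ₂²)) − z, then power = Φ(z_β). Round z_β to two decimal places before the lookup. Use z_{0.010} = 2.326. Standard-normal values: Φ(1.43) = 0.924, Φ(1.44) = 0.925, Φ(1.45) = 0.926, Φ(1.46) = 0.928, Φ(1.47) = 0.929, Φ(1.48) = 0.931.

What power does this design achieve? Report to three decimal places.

Power ≈ 0.928

z_β = δ·√(n/(σ₁²+σ₂²)) − z_α
    = 0.8 · √(237/10.58) − 2.326
    = 0.8 · 4.73294 − 2.326
    = 3.7864 − 2.326 = 1.4604 → 1.46
Power = Φ(1.46) = 0.928.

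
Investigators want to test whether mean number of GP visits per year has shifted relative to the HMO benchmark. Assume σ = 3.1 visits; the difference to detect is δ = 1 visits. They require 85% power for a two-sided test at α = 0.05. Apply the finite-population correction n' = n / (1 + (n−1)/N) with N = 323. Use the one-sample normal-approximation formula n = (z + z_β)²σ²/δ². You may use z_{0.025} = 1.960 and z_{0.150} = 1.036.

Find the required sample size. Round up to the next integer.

n = 69

n = (z_{α/2} + z_β)² · σ² / δ²
  = (1.960 + 1.036)² · 3.1² / 1²
  = 8.9760 · 9.61 / 1
  = 86.26
Finite-population correction (N = 323): 86.26 / (1 + (86.26 − 1)/323) = 68.25.
Round up → n = 69.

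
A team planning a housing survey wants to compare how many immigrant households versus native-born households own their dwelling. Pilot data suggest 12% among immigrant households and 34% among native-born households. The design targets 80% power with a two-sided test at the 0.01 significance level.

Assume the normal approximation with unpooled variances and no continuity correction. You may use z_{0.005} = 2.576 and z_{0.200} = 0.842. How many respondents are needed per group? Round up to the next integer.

n = 80 per group

n = (z_{α/2} + z_β)² · [p₁(1−p₁) + p₂(1−p₂)] / (p₁ − p₂)²
  = (2.576 + 0.842)² · (0.12·0.88 + 0.34·0.66) / (-0.22)²
  = (3.418)² · (0.1056 + 0.2244) / 0.0484
  = 11.6827 · 0.3300 / 0.0484
  = 79.65
Round up → n = 80 per group.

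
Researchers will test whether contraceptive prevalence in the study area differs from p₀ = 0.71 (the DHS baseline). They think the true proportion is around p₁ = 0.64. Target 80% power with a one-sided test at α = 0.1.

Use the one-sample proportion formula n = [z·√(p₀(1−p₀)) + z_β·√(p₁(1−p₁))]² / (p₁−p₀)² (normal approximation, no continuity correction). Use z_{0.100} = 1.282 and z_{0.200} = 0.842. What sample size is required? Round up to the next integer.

n = [z_α·√(p₀q₀) + z_β·√(p₁q₁)]² / (p₁ − p₀)²
  = [1.282·√(0.71·0.29) + 0.842·√(0.64·0.36)]² / (-0.07)²
  = [1.282·0.4538 + 0.842·0.4800]² / 0.0049
  = [0.9859]² / 0.0049
  = 198.36
Round up → n = 199.

n = 199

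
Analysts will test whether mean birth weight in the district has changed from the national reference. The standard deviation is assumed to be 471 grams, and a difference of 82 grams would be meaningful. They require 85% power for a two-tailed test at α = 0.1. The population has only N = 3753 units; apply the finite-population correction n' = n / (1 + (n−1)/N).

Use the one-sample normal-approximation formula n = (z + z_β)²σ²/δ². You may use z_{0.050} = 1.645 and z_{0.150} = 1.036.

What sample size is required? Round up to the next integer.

n = (z_{α/2} + z_β)² · σ² / δ²
  = (1.645 + 1.036)² · 471² / 82²
  = 7.1878 · 221841 / 6724
  = 237.14
Finite-population correction (N = 3753): 237.14 / (1 + (237.14 − 1)/3753) = 223.10.
Round up → n = 224.

n = 224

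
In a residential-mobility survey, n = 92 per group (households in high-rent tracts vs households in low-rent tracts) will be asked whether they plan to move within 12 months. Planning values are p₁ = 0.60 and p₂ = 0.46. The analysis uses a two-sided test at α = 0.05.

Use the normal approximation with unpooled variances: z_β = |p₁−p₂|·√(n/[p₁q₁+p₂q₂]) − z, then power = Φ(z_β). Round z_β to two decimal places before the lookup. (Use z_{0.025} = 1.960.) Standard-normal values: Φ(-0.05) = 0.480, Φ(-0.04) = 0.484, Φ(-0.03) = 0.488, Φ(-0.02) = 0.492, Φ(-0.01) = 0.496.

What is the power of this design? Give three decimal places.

z_β = |p₁−p₂|·√(n/[p₁q₁+p₂q₂]) − z_{α/2}
    = 0.14 · √(92/0.4884) − 1.960
    = 0.14 · 13.7248 − 1.960
    = 1.9215 − 1.960 = -0.0385 → -0.04
Power = Φ(-0.04) = 0.484.

Power ≈ 0.484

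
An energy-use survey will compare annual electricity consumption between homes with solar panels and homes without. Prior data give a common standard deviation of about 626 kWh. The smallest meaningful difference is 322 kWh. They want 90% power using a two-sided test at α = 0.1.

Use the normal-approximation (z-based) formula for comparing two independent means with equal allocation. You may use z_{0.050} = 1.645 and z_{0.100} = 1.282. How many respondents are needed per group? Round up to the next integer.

n = 65 per group

n = (z_{α/2} + z_β)² · (σ₁² + σ₂²) / δ²
  = (1.645 + 1.282)² · (2·626² = 783752) / 322²
  = 8.5673 · 783752 / 103684
  = 64.76
Round up → n = 65 per group.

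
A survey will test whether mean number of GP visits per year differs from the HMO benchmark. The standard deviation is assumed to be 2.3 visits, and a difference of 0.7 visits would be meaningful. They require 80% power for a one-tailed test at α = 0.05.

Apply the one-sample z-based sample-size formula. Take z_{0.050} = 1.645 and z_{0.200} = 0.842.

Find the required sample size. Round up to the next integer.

n = 67

n = (z_α + z_β)² · σ² / δ²
  = (1.645 + 0.842)² · 2.3² / 0.7²
  = 6.1852 · 5.29 / 0.49
  = 66.77
Round up → n = 67.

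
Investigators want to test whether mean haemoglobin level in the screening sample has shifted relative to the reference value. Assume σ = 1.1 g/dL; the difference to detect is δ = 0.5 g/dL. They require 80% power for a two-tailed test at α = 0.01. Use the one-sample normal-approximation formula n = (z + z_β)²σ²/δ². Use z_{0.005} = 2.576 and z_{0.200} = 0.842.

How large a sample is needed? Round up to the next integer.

n = (z_{α/2} + z_β)² · σ² / δ²
  = (2.576 + 0.842)² · 1.1² / 0.5²
  = 11.6827 · 1.21 / 0.25
  = 56.54
Round up → n = 57.

n = 57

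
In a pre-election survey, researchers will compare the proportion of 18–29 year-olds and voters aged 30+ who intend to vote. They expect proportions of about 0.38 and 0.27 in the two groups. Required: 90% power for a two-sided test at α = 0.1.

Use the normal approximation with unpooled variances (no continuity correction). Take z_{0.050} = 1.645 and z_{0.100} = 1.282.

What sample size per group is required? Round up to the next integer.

n = 307 per group

n = (z_{α/2} + z_β)² · [p₁(1−p₁) + p₂(1−p₂)] / (p₁ − p₂)²
  = (1.645 + 1.282)² · (0.38·0.62 + 0.27·0.73) / (0.11)²
  = (2.927)² · (0.2356 + 0.1971) / 0.0121
  = 8.5673 · 0.4327 / 0.0121
  = 306.37
Round up → n = 307 per group.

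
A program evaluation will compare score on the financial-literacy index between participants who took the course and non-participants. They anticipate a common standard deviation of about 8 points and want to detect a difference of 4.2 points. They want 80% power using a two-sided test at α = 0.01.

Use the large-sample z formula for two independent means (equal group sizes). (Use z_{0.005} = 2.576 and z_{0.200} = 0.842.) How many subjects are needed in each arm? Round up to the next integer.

n = 85 per group

n = (z_{α/2} + z_β)² · (σ₁² + σ₂²) / δ²
  = (2.576 + 0.842)² · (2·8² = 128) / 4.2²
  = 11.6827 · 128 / 17.64
  = 84.77
Round up → n = 85 per group.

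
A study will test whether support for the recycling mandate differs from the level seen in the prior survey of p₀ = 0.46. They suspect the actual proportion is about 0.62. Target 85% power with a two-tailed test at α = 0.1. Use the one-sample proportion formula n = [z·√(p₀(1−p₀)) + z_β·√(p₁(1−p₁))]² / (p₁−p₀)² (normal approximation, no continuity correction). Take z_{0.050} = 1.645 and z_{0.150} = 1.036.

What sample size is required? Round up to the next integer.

n = [z_{α/2}·√(p₀q₀) + z_β·√(p₁q₁)]² / (p₁ − p₀)²
  = [1.645·√(0.46·0.54) + 1.036·√(0.62·0.38)]² / (0.16)²
  = [1.645·0.4984 + 1.036·0.4854]² / 0.0256
  = [1.3227]² / 0.0256
  = 68.34
Round up → n = 69.

n = 69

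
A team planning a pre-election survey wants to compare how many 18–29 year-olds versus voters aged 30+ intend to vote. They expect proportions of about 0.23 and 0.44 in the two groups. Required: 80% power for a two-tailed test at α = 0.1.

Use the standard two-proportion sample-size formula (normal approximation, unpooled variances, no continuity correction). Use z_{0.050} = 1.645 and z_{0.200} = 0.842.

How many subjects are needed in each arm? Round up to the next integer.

n = (z_{α/2} + z_β)² · [p₁(1−p₁) + p₂(1−p₂)] / (p₁ − p₂)²
  = (1.645 + 0.842)² · (0.23·0.77 + 0.44·0.56) / (-0.21)²
  = (2.487)² · (0.1771 + 0.2464) / 0.0441
  = 6.1852 · 0.4235 / 0.0441
  = 59.40
Round up → n = 60 per group.

n = 60 per group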